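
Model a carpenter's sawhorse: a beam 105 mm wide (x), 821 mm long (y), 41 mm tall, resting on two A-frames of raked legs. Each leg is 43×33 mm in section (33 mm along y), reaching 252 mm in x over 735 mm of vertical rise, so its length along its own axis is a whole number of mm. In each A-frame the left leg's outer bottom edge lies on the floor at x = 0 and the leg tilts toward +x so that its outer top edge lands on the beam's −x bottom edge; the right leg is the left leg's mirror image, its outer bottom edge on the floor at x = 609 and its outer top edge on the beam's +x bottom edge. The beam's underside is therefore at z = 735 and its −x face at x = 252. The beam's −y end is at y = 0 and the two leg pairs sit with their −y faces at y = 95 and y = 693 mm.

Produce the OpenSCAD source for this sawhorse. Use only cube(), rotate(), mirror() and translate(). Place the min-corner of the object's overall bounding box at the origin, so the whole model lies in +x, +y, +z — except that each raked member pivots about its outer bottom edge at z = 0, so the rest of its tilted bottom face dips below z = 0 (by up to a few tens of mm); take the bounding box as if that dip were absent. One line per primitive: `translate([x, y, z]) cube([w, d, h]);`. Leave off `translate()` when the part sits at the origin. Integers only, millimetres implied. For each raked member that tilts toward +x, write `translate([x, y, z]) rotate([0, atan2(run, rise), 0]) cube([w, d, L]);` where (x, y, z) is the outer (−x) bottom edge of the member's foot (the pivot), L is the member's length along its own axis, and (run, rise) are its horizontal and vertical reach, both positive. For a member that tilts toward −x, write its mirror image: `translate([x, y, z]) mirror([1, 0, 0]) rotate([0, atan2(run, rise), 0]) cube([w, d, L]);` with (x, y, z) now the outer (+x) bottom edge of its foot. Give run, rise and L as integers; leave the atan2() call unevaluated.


translate([252, 0, 735]) cube([105, 821, 41]);
translate([0, 95, 0]) rotate([0, atan2(252, 735), 0]) cube([43, 33, 777]);
translate([609, 95, 0]) mirror([1, 0, 0]) rotate([0, atan2(252, 735), 0]) cube([43, 33, 777]);
translate([0, 693, 0]) rotate([0, atan2(252, 735), 0]) cube([43, 33, 777]);
translate([609, 693, 0]) mirror([1, 0, 0]) rotate([0, atan2(252, 735), 0]) cube([43, 33, 777]);


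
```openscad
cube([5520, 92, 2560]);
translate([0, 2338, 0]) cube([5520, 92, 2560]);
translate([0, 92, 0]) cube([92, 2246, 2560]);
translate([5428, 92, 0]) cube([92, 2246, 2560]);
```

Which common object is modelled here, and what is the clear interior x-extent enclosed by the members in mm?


A house (or room) frame. The interior width is 5336 mm.

Four 2560 mm walls enclosing a rectangle with no floor or roof — a room or house frame. Outside width is 5520 mm and wall thickness is 92 mm, so the interior width is 5520 − 2 × 92 = 5336 mm.


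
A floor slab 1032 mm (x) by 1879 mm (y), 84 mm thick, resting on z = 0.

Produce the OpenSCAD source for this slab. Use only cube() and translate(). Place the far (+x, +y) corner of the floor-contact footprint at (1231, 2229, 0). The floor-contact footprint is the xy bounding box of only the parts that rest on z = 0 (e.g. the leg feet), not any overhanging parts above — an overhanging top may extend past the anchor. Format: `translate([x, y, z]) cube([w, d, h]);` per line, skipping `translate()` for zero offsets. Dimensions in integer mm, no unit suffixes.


translate([199, 350, 0]) cube([1032, 1879, 84]);


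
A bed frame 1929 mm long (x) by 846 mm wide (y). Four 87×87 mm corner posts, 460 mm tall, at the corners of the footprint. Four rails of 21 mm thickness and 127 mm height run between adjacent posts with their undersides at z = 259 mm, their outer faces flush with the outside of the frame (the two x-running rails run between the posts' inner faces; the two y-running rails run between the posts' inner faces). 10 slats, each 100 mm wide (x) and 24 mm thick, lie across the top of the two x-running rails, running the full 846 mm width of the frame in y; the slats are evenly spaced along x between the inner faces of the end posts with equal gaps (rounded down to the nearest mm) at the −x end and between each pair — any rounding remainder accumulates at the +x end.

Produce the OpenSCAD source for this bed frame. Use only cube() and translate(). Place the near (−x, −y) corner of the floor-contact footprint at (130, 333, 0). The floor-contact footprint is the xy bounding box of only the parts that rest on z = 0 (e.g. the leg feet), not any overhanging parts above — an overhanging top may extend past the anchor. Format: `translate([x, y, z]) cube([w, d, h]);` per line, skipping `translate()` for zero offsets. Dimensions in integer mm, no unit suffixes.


translate([130, 333, 0]) cube([87, 87, 460]);
translate([130, 1092, 0]) cube([87, 87, 460]);
translate([1972, 333, 0]) cube([87, 87, 460]);
translate([1972, 1092, 0]) cube([87, 87, 460]);
translate([217, 333, 259]) cube([1755, 21, 127]);
translate([217, 1158, 259]) cube([1755, 21, 127]);
translate([130, 420, 259]) cube([21, 672, 127]);
translate([2038, 420, 259]) cube([21, 672, 127]);
translate([285, 333, 386]) cube([100, 846, 24]);
translate([453, 333, 386]) cube([100, 846, 24]);
translate([621, 333, 386]) cube([100, 846, 24]);
translate([789, 333, 386]) cube([100, 846, 24]);
translate([957, 333, 386]) cube([100, 846, 24]);
translate([1125, 333, 386]) cube([100, 846, 24]);
translate([1293, 333, 386]) cube([100, 846, 24]);
translate([1461, 333, 386]) cube([100, 846, 24]);
translate([1629, 333, 386]) cube([100, 846, 24]);
translate([1797, 333, 386]) cube([100, 846, 24]);


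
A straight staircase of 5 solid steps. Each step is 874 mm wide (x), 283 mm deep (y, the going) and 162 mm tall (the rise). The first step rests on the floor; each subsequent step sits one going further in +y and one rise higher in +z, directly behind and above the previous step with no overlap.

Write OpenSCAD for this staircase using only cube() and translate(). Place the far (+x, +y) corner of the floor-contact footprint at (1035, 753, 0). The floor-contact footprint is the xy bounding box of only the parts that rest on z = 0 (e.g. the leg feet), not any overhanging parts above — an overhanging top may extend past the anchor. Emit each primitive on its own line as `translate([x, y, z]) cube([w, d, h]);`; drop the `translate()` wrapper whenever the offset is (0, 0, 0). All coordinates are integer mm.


translate([161, 470, 0]) cube([874, 283, 162]);
translate([161, 753, 162]) cube([874, 283, 162]);
translate([161, 1036, 324]) cube([874, 283, 162]);
translate([161, 1319, 486]) cube([874, 283, 162]);
translate([161, 1602, 648]) cube([874, 283, 162]);


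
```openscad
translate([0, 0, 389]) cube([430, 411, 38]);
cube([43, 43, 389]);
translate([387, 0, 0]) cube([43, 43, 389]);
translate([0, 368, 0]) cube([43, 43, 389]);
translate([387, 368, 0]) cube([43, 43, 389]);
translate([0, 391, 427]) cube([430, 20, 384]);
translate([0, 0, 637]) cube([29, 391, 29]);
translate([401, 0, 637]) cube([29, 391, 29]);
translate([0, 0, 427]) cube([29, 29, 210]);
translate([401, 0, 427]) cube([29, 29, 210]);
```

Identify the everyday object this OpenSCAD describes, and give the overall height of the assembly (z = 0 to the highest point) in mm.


A chair. The overall height is 811 mm.

A slab on four corner posts with a tall panel at the back — a chair. The seat slab sits at z = 389 with thickness 38, and the 384 mm backrest starts at the seat top, so the overall height is 389 + 38 + 384 = 811 mm.


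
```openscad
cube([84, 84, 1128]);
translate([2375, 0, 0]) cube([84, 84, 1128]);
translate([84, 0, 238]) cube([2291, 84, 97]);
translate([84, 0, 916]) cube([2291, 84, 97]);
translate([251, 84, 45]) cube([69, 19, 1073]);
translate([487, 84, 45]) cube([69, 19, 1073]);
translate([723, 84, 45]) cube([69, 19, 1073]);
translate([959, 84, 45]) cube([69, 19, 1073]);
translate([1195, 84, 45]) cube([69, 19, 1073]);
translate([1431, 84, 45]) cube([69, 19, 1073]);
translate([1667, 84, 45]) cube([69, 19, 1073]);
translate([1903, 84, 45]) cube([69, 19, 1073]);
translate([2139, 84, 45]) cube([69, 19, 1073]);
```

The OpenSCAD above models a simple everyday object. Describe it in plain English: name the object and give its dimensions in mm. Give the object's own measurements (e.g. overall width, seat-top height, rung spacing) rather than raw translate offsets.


A fence section. Two 84×84 mm posts, 1128 mm tall, stand on the floor with a clear span of 2291 mm between their inner faces. Two horizontal rails of 84×97 mm section span the gap between the posts with their undersides at z = 238 mm and z = 916 mm, flush with the posts' −y face. 9 pickets, each 69 mm wide, 19 mm thick and 1073 mm tall, are fixed to the +y face of the rails with their bottoms at z = 45 mm, spaced across the span with a 167 mm gap after the −x post and between neighbouring pickets and before the +x post.


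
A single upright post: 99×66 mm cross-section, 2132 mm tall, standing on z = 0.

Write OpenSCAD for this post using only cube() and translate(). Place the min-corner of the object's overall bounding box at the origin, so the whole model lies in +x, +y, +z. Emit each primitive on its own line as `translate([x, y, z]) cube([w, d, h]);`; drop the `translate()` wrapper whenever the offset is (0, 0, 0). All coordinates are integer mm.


cube([99, 66, 2132]);


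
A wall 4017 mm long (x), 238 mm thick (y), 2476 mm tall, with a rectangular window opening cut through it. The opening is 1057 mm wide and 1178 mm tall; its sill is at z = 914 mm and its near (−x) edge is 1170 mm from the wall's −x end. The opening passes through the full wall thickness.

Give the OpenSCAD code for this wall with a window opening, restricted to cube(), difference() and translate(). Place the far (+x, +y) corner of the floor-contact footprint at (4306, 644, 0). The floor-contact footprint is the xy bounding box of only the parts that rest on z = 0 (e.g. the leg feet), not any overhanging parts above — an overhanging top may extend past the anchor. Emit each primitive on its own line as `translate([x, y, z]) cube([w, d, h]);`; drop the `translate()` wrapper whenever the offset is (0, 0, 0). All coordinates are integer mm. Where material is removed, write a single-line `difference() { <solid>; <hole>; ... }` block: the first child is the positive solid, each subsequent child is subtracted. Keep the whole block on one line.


difference() { translate([289, 406, 0]) cube([4017, 238, 2476]); translate([1459, 406, 914]) cube([1057, 238, 1178]); }


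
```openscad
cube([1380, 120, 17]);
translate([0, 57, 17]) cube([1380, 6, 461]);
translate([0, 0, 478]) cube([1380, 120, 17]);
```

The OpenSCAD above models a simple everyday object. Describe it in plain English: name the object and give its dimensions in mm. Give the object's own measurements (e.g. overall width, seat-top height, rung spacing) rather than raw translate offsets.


An I-beam lying along x, 1380 mm long. Overall section height 495 mm. Two flanges 120 mm wide (y) and 17 mm thick, one on the floor and one at the top; a web 6 mm thick runs between them, centred on the flange width.


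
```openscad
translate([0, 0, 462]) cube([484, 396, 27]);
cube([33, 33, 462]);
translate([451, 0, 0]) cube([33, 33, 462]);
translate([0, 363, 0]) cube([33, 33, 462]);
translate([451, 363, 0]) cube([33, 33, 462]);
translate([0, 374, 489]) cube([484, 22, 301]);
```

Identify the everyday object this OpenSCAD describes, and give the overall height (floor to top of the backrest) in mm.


A chair. The overall height is 790 mm.

A slab on four corner posts with a tall panel at the back — a chair. The seat slab sits at z = 462 with thickness 27, and the 301 mm backrest starts at the seat top, so the overall height is 462 + 27 + 301 = 790 mm.


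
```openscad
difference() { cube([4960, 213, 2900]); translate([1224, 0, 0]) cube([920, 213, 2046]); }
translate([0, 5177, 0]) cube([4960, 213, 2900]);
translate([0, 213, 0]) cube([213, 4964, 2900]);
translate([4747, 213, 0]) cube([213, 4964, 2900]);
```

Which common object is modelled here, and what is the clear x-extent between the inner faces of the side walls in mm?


A single room. The interior width is 4534 mm.

Four walls enclosing a rectangle with a door in the front wall — a room. Outside width 4960 minus two 213 mm walls gives 4534 mm.


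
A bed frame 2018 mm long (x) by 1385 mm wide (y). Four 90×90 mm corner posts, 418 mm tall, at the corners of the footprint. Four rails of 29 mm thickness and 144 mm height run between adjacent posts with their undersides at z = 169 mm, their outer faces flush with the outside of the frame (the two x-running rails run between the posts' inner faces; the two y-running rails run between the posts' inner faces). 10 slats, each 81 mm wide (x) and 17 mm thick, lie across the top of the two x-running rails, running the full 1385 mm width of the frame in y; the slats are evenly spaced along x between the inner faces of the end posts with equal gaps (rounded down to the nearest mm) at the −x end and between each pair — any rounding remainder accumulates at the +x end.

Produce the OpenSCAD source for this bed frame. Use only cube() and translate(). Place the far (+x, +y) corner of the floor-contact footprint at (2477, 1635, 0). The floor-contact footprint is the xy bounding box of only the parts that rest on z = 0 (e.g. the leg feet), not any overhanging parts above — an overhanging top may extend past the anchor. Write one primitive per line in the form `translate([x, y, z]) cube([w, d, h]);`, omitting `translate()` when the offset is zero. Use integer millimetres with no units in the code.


translate([459, 250, 0]) cube([90, 90, 418]);
translate([459, 1545, 0]) cube([90, 90, 418]);
translate([2387, 250, 0]) cube([90, 90, 418]);
translate([2387, 1545, 0]) cube([90, 90, 418]);
translate([549, 250, 169]) cube([1838, 29, 144]);
translate([549, 1606, 169]) cube([1838, 29, 144]);
translate([459, 340, 169]) cube([29, 1205, 144]);
translate([2448, 340, 169]) cube([29, 1205, 144]);
translate([642, 250, 313]) cube([81, 1385, 17]);
translate([816, 250, 313]) cube([81, 1385, 17]);
translate([990, 250, 313]) cube([81, 1385, 17]);
translate([1164, 250, 313]) cube([81, 1385, 17]);
translate([1338, 250, 313]) cube([81, 1385, 17]);
translate([1512, 250, 313]) cube([81, 1385, 17]);
translate([1686, 250, 313]) cube([81, 1385, 17]);
translate([1860, 250, 313]) cube([81, 1385, 17]);
translate([2034, 250, 313]) cube([81, 1385, 17]);
translate([2208, 250, 313]) cube([81, 1385, 17]);


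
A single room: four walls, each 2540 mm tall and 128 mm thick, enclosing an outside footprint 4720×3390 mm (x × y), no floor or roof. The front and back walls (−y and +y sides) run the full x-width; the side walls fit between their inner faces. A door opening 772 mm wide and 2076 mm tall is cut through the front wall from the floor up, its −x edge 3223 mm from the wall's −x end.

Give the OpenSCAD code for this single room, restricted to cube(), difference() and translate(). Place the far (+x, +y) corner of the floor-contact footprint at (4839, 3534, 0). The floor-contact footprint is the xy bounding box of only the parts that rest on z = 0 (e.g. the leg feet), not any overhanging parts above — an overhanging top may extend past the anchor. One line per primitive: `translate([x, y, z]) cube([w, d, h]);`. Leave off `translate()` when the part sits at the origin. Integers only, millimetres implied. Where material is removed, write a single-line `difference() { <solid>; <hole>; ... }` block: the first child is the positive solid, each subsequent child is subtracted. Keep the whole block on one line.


difference() { translate([119, 144, 0]) cube([4720, 128, 2540]); translate([3342, 144, 0]) cube([772, 128, 2076]); }
translate([119, 3406, 0]) cube([4720, 128, 2540]);
translate([119, 272, 0]) cube([128, 3134, 2540]);
translate([4711, 272, 0]) cube([128, 3134, 2540]);


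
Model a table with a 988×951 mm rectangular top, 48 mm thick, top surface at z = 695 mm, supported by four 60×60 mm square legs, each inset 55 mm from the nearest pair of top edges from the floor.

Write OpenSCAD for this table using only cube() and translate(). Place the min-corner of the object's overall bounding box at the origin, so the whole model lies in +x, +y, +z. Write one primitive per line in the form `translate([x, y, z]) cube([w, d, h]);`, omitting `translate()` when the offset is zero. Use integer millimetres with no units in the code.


// leg_h = 695 - 48 = 647
translate([0, 0, 647]) cube([988, 951, 48]);
translate([55, 55, 0]) cube([60, 60, 647]);
translate([873, 55, 0]) cube([60, 60, 647]);
translate([55, 836, 0]) cube([60, 60, 647]);
translate([873, 836, 0]) cube([60, 60, 647]);


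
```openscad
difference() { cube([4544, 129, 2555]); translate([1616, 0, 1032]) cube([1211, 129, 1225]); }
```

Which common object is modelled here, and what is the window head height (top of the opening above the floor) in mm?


A wall with a window opening. The window head height is 2257 mm.

A wall with a rectangular opening subtracted — a window. Sill at z = 1032, opening 1225 mm tall, so the head is at 1032 + 1225 = 2257 mm.


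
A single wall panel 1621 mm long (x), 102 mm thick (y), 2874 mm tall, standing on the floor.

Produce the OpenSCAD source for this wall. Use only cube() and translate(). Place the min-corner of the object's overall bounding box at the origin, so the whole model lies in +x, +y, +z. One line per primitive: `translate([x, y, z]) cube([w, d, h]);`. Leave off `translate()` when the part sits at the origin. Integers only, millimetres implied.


cube([1621, 102, 2874]);


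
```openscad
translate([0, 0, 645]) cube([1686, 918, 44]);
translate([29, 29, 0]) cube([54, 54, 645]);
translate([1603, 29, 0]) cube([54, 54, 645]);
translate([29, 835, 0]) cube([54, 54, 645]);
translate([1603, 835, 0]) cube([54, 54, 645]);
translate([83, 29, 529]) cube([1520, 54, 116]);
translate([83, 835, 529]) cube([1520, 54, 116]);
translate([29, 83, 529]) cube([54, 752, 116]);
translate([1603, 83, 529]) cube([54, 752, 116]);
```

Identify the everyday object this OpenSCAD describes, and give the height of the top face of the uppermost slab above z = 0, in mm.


A table. The table height is 689 mm.

A 1686×918×44 slab sits at z = 645 on four 54 mm square posts — a table. The top surface is at 645 + 44 = 689 mm.


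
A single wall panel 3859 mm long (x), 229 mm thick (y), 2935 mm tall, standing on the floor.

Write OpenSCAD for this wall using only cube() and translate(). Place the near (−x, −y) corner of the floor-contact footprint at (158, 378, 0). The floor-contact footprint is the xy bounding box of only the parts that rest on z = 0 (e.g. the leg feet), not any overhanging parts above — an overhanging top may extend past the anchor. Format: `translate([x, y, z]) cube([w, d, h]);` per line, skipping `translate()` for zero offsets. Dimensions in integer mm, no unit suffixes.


translate([158, 378, 0]) cube([3859, 229, 2935]);


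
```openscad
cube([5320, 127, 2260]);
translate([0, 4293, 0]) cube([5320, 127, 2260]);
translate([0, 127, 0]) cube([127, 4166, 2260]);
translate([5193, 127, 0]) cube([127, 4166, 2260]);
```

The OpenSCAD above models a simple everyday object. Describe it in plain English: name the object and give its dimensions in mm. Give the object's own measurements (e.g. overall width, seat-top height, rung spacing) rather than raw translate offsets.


The wall frame of a small rectangular building: four walls, each 2260 mm tall and 127 mm thick, enclosing a footprint 5320 mm (x) by 4420 mm (y) outside-to-outside, with no floor or roof. The front and back walls (the −y and +y sides) span the full width; the two side walls fit between them.


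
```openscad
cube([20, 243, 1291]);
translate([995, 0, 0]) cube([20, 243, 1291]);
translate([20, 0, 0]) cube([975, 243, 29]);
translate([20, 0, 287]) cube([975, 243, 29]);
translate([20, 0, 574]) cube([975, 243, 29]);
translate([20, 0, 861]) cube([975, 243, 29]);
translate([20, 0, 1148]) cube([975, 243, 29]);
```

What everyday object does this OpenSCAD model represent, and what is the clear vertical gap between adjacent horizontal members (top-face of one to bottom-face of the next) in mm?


A bookshelf. The clear shelf gap is 258 mm.

Two tall side panels with 5 horizontal boards between them — a bookshelf. The first two shelf undersides are at z = 0 and z = 287; with shelf thickness 29, the clear gap is 287 − 0 − 29 = 258 mm.


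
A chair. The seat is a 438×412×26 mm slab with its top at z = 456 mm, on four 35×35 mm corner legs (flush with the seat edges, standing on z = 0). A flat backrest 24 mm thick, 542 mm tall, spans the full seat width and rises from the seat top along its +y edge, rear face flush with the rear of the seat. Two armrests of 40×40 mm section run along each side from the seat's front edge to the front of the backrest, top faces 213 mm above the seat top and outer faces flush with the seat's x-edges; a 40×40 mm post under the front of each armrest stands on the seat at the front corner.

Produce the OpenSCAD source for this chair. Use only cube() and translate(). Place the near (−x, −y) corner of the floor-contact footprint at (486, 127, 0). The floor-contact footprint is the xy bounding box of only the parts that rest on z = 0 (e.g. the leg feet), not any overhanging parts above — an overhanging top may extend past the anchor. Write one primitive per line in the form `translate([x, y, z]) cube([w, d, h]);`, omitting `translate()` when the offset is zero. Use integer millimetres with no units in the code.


// leg_h = 456 - 26 = 430
// arm post h = 213 - 40 = 173
translate([486, 127, 430]) cube([438, 412, 26]);
translate([486, 127, 0]) cube([35, 35, 430]);
translate([889, 127, 0]) cube([35, 35, 430]);
translate([486, 504, 0]) cube([35, 35, 430]);
translate([889, 504, 0]) cube([35, 35, 430]);
translate([486, 515, 456]) cube([438, 24, 542]);
translate([486, 127, 629]) cube([40, 388, 40]);
translate([884, 127, 629]) cube([40, 388, 40]);
translate([486, 127, 456]) cube([40, 40, 173]);
translate([884, 127, 456]) cube([40, 40, 173]);


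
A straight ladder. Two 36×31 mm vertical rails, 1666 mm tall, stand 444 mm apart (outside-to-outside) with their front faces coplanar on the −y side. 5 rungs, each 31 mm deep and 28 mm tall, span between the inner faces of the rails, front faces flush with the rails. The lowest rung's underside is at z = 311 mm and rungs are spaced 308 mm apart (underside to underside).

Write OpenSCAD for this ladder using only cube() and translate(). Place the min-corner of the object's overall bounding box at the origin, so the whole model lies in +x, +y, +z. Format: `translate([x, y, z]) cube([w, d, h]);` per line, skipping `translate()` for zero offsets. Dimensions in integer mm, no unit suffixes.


cube([36, 31, 1666]);
translate([408, 0, 0]) cube([36, 31, 1666]);
translate([36, 0, 311]) cube([372, 31, 28]);
translate([36, 0, 619]) cube([372, 31, 28]);
translate([36, 0, 927]) cube([372, 31, 28]);
translate([36, 0, 1235]) cube([372, 31, 28]);
translate([36, 0, 1543]) cube([372, 31, 28]);


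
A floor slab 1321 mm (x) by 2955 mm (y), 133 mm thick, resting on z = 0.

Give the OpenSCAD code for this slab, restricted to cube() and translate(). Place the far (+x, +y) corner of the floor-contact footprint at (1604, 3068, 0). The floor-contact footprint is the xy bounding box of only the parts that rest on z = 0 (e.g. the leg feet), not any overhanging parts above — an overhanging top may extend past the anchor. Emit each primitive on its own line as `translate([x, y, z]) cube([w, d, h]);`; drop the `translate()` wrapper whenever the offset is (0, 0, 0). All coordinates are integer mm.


translate([283, 113, 0]) cube([1321, 2955, 133]);


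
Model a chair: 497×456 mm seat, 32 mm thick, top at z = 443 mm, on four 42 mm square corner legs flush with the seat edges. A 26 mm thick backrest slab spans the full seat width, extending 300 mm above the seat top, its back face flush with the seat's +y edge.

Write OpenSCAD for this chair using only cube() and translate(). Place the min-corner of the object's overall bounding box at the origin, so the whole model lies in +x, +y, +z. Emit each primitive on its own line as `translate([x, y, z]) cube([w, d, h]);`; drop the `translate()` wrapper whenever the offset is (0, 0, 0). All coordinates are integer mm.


translate([0, 0, 411]) cube([497, 456, 32]);
cube([42, 42, 411]);
translate([455, 0, 0]) cube([42, 42, 411]);
translate([0, 414, 0]) cube([42, 42, 411]);
translate([455, 414, 0]) cube([42, 42, 411]);
translate([0, 430, 443]) cube([497, 26, 300]);


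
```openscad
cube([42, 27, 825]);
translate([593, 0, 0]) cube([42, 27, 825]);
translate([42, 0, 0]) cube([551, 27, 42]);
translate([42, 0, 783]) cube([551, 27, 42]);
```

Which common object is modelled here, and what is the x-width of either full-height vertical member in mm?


A picture frame. The border width is 42 mm.

Four thin pieces enclosing a rectangular opening — a picture frame. The two full-height stiles are 825 mm tall; the top rail sits at z = 783 and is 42 mm tall, so the border above the opening is 825 − 783 = 42 mm, matching the stile x-width.


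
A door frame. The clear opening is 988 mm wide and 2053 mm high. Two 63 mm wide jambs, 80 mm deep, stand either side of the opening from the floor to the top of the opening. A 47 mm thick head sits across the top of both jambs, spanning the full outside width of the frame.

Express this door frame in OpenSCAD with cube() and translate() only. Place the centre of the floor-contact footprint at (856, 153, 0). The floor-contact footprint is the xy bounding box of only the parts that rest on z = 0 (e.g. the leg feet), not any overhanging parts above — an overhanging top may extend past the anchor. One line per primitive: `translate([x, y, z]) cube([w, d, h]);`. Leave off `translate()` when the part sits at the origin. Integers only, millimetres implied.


translate([299, 113, 0]) cube([63, 80, 2053]);
translate([1350, 113, 0]) cube([63, 80, 2053]);
translate([299, 113, 2053]) cube([1114, 80, 47]);


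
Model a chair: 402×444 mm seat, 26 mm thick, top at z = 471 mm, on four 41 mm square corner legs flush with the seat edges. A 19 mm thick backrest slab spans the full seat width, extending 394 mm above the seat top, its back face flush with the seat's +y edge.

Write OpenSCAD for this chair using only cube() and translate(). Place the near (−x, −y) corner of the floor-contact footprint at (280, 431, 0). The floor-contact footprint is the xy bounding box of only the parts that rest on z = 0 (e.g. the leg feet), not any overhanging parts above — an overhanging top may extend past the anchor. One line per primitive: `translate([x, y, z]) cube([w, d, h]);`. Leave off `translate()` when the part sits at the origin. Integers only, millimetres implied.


translate([280, 431, 445]) cube([402, 444, 26]);
translate([280, 431, 0]) cube([41, 41, 445]);
translate([641, 431, 0]) cube([41, 41, 445]);
translate([280, 834, 0]) cube([41, 41, 445]);
translate([641, 834, 0]) cube([41, 41, 445]);
translate([280, 856, 471]) cube([402, 19, 394]);


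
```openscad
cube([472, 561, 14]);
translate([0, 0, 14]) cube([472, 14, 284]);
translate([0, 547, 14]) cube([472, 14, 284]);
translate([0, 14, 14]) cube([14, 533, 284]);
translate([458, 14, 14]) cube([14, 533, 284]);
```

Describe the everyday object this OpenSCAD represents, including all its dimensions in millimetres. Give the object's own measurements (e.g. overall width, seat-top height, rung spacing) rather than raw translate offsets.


An open-topped rectangular box: outside dimensions 472×561×298 mm, with a uniform wall and base thickness of 14 mm. The base is a full 472×561 slab on the floor; four walls sit on top of the base. The front and back walls (the −y and +y sides) span the full width; the two side walls fit between them.


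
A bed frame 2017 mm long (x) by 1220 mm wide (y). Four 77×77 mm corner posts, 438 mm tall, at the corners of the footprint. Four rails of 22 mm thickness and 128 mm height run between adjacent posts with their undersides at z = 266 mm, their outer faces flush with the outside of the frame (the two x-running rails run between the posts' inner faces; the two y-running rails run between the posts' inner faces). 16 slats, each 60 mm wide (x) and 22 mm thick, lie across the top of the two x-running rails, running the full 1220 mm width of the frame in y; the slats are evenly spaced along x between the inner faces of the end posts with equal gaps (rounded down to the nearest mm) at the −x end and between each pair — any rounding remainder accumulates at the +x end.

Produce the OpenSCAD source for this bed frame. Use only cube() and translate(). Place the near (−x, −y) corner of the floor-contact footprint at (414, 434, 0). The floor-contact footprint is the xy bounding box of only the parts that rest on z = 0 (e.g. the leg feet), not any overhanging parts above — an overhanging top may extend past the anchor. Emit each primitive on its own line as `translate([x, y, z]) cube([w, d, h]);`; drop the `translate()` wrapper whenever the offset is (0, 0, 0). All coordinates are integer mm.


// slat z = rail_z + rail_h = 266 + 128 = 394
// slat gap = ⌊(1863 − 16·60) / 17⌋ = 53
translate([414, 434, 0]) cube([77, 77, 438]);
translate([414, 1577, 0]) cube([77, 77, 438]);
translate([2354, 434, 0]) cube([77, 77, 438]);
translate([2354, 1577, 0]) cube([77, 77, 438]);
translate([491, 434, 266]) cube([1863, 22, 128]);
translate([491, 1632, 266]) cube([1863, 22, 128]);
translate([414, 511, 266]) cube([22, 1066, 128]);
translate([2409, 511, 266]) cube([22, 1066, 128]);
translate([544, 434, 394]) cube([60, 1220, 22]);
translate([657, 434, 394]) cube([60, 1220, 22]);
translate([770, 434, 394]) cube([60, 1220, 22]);
translate([883, 434, 394]) cube([60, 1220, 22]);
translate([996, 434, 394]) cube([60, 1220, 22]);
translate([1109, 434, 394]) cube([60, 1220, 22]);
translate([1222, 434, 394]) cube([60, 1220, 22]);
translate([1335, 434, 394]) cube([60, 1220, 22]);
translate([1448, 434, 394]) cube([60, 1220, 22]);
translate([1561, 434, 394]) cube([60, 1220, 22]);
translate([1674, 434, 394]) cube([60, 1220, 22]);
translate([1787, 434, 394]) cube([60, 1220, 22]);
translate([1900, 434, 394]) cube([60, 1220, 22]);
translate([2013, 434, 394]) cube([60, 1220, 22]);
translate([2126, 434, 394]) cube([60, 1220, 22]);
translate([2239, 434, 394]) cube([60, 1220, 22]);


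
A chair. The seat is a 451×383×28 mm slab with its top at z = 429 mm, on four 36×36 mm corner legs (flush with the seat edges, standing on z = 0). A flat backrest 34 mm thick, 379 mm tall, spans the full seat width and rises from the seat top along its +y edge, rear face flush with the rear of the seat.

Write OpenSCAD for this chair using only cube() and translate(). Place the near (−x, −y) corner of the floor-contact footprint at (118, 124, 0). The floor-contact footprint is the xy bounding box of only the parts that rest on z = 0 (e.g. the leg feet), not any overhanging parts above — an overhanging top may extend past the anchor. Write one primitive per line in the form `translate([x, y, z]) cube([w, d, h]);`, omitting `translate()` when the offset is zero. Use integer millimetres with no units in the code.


translate([118, 124, 401]) cube([451, 383, 28]);
translate([118, 124, 0]) cube([36, 36, 401]);
translate([533, 124, 0]) cube([36, 36, 401]);
translate([118, 471, 0]) cube([36, 36, 401]);
translate([533, 471, 0]) cube([36, 36, 401]);
translate([118, 473, 429]) cube([451, 34, 379]);


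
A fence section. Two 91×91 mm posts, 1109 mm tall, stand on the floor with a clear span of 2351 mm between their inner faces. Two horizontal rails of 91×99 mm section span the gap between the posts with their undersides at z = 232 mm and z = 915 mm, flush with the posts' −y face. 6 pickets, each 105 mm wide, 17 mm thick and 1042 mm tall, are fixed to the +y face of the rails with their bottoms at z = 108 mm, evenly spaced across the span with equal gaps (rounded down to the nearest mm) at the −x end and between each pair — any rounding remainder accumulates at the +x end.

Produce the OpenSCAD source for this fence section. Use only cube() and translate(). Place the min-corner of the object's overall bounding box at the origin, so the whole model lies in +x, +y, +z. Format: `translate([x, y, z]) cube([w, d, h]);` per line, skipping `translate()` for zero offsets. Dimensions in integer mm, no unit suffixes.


cube([91, 91, 1109]);
translate([2442, 0, 0]) cube([91, 91, 1109]);
translate([91, 0, 232]) cube([2351, 91, 99]);
translate([91, 0, 915]) cube([2351, 91, 99]);
translate([336, 91, 108]) cube([105, 17, 1042]);
translate([686, 91, 108]) cube([105, 17, 1042]);
translate([1036, 91, 108]) cube([105, 17, 1042]);
translate([1386, 91, 108]) cube([105, 17, 1042]);
translate([1736, 91, 108]) cube([105, 17, 1042]);
translate([2086, 91, 108]) cube([105, 17, 1042]);


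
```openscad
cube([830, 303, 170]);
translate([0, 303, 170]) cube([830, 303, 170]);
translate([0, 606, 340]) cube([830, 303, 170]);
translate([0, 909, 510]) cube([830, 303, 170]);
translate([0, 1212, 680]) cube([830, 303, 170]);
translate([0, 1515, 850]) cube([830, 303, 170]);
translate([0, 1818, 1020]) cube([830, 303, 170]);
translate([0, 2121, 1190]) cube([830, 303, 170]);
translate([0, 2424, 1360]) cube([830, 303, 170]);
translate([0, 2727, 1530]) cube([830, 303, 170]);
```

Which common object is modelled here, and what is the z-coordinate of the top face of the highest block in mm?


A staircase. The total rise is 1700 mm.

10 identical blocks, each offset up and back from the previous — a staircase. Each step is 170 mm tall and there are 10 of them, so the total rise is 10 × 170 = 1700 mm.


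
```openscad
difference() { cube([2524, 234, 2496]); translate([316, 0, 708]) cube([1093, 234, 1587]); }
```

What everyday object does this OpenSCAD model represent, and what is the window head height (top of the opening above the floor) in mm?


A wall with a window opening. The window head height is 2295 mm.

A wall with a rectangular opening subtracted — a window. Sill at z = 708, opening 1587 mm tall, so the head is at 708 + 1587 = 2295 mm.


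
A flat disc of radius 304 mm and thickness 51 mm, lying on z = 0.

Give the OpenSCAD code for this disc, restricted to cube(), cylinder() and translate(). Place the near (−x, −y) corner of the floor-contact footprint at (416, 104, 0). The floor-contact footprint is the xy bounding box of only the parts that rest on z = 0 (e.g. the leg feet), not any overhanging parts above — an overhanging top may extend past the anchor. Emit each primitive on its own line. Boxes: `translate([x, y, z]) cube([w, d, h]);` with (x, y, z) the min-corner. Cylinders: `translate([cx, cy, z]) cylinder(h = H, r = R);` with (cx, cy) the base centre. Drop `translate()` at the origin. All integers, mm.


translate([720, 408, 0]) cylinder(h = 51, r = 304);


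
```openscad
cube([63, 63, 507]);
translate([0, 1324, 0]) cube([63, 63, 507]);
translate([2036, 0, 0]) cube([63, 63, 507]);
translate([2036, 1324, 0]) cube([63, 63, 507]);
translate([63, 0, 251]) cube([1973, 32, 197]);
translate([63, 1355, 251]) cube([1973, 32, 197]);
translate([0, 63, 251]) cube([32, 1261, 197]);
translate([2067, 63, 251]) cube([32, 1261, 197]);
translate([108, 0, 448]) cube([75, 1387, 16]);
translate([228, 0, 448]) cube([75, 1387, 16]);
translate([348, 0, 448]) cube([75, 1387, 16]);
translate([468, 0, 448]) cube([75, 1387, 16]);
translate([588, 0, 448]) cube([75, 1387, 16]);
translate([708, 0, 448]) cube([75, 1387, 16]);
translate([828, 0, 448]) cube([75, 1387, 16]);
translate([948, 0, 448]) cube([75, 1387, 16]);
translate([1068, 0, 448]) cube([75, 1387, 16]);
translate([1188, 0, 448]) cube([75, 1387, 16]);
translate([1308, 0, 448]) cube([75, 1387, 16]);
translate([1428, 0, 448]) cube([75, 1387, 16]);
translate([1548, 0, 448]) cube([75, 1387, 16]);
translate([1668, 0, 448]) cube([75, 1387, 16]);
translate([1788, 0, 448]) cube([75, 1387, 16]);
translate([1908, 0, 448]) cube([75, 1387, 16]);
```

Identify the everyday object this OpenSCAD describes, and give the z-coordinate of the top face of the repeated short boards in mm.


A bed frame. The slat-top height is 464 mm.

Four posts, four rails, and a row of slats — a bed frame. Slats sit on the rails at z = 251 + 197 = 448; with slat thickness 16, the top is 464 mm.


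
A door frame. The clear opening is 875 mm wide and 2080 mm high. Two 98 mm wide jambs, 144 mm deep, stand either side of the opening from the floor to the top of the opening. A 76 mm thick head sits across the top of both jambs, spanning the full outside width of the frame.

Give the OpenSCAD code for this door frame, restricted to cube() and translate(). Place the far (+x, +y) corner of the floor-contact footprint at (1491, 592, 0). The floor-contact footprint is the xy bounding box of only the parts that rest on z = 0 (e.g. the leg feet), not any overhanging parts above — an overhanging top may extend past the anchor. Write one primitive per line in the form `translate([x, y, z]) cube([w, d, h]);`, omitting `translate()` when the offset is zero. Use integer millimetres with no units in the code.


translate([420, 448, 0]) cube([98, 144, 2080]);
translate([1393, 448, 0]) cube([98, 144, 2080]);
translate([420, 448, 2080]) cube([1071, 144, 76]);


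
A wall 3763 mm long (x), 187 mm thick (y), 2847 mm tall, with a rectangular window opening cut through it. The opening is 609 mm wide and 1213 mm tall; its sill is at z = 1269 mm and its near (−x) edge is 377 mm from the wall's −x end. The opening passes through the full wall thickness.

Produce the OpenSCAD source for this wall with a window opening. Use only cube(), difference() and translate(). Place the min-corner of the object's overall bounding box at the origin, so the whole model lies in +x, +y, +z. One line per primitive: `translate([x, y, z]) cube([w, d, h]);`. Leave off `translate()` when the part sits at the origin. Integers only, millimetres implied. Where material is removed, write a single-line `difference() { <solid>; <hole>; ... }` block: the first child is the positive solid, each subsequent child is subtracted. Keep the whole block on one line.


difference() { cube([3763, 187, 2847]); translate([377, 0, 1269]) cube([609, 187, 1213]); }


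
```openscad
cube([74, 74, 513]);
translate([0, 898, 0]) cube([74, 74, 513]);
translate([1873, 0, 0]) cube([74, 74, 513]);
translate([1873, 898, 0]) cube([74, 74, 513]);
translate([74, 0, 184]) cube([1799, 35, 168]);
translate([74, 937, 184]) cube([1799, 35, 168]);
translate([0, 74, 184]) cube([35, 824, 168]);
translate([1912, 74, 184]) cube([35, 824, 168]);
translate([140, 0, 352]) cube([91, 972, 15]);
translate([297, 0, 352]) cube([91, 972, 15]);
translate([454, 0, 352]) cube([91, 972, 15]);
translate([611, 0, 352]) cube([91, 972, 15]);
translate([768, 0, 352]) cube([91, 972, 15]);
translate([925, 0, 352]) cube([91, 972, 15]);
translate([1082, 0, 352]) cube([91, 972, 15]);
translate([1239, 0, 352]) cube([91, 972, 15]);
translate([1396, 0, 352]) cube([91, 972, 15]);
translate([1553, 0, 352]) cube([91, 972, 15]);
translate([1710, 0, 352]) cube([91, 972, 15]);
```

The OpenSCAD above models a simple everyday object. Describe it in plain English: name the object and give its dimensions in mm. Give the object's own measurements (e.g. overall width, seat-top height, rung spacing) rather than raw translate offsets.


A bed frame 1947 mm long (x) by 972 mm wide (y). Four 74×74 mm corner posts, 513 mm tall, at the corners of the footprint. Four rails of 35 mm thickness and 168 mm height run between adjacent posts with their undersides at z = 184 mm, their outer faces flush with the outside of the frame (the two x-running rails run between the posts' inner faces; the two y-running rails run between the posts' inner faces). 11 slats, each 91 mm wide (x) and 15 mm thick, lie across the top of the two x-running rails, running the full 972 mm width of the frame in y; along x they sit between the end posts with a 66 mm gap after the −x posts and between neighbouring slats, leaving 72 mm before the +x posts.
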